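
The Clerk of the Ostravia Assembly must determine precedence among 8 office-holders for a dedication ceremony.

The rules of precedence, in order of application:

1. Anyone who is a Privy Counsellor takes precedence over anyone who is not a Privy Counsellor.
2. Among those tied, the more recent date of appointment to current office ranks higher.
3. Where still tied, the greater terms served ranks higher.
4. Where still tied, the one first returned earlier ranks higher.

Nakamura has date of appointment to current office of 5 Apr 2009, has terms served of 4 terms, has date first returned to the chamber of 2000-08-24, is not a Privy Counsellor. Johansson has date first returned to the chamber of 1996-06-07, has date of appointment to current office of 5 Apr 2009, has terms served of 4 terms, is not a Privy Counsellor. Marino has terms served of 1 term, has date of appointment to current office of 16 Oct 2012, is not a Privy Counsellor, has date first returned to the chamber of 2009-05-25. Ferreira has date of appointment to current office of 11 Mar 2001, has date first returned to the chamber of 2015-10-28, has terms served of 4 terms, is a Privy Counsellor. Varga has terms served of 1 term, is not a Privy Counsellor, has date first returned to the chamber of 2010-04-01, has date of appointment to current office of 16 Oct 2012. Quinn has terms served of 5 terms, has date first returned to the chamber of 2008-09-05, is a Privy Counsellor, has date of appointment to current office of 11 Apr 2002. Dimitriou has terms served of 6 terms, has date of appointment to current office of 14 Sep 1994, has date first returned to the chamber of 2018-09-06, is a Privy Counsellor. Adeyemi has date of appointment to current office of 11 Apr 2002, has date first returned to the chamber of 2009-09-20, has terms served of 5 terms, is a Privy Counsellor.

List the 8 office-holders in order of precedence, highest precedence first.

By the first rule: Quinn, Adeyemi, Ferreira and Dimitriou (each a Privy Counsellor); then Marino, Varga, Johansson and Nakamura (each not a Privy Counsellor).
Among Quinn, Adeyemi, Ferreira and Dimitriou, by date of appointment to current office (later first): Quinn and Adeyemi (11 Apr 2002) before Ferreira (11 Mar 2001) before Dimitriou (14 Sep 1994).
Quinn and Adeyemi both have terms served 5 terms, so the next rule applies.
Among Quinn and Adeyemi, by date first returned to the chamber (earlier first): Quinn (2008-09-05) before Adeyemi (2009-09-20).
Among Marino, Varga, Johansson and Nakamura, by date of appointment to current office (later first): Marino and Varga (16 Oct 2012) before Johansson and Nakamura (5 Apr 2009).
Marino and Varga both have terms served 1 term, so the next rule applies.
Among Marino and Varga, by date first returned to the chamber (earlier first): Marino (2009-05-25) before Varga (2010-04-01).
Johansson and Nakamura both have terms served 4 terms, so the next rule applies.
Among Johansson and Nakamura, by date first returned to the chamber (earlier first): Johansson (1996-06-07) before Nakamura (2000-08-24).
Full order: Quinn, Adeyemi, Ferreira, Dimitriou, Marino, Varga, Johansson, Nakamura.

Quinn, Adeyemi, Ferreira, Dimitriou, Marino, Varga, Johansson, Nakamura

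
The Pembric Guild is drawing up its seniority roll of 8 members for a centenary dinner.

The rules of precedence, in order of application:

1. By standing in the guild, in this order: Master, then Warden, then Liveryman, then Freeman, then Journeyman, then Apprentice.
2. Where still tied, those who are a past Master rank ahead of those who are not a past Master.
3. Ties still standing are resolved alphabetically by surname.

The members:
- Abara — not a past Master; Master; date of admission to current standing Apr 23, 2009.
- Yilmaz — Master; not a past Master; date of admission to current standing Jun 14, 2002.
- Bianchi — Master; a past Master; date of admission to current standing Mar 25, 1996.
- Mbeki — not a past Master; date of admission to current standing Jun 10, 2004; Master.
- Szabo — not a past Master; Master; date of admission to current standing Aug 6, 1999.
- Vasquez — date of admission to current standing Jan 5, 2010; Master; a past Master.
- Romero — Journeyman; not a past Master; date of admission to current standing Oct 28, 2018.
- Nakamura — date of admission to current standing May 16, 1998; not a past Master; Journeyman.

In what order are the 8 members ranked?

By standing in the guild: Bianchi, Vasquez, Abara, Mbeki, Szabo and Yilmaz (Master); then Nakamura and Romero (Journeyman).
Among Bianchi, Vasquez, Abara, Mbeki, Szabo and Yilmaz, a past Master before not a past Master: Bianchi and Vasquez (a past Master) before Abara, Mbeki, Szabo and Yilmaz (not a past Master).
Among Bianchi and Vasquez, alphabetically by surname: Bianchi before Vasquez.
Among Abara, Mbeki, Szabo and Yilmaz, alphabetically by surname: Abara before Mbeki before Szabo before Yilmaz.
Nakamura and Romero are each not a past Master, so the next rule applies.
Among Nakamura and Romero, alphabetically by surname: Nakamura before Romero.
Full order: Bianchi, Vasquez, Abara, Mbeki, Szabo, Yilmaz, Nakamura, Romero.

Bianchi, Vasquez, Abara, Mbeki, Szabo, Yilmaz, Nakamura, Romero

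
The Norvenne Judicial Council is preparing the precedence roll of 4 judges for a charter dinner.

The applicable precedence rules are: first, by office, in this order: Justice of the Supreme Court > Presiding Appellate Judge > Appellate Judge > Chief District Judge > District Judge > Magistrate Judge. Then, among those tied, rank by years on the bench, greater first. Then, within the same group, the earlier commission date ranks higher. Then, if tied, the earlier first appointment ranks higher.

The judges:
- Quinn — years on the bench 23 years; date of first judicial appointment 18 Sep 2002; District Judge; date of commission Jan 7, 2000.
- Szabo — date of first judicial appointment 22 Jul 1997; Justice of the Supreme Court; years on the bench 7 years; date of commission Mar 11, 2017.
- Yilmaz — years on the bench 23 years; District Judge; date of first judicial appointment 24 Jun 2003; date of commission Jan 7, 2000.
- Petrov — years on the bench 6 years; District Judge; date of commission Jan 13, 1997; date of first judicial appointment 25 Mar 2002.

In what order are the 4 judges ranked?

Szabo, Quinn, Yilmaz, Petrov

By office: Szabo (Justice of the Supreme Court); then Quinn, Yilmaz and Petrov (District Judge).
Among Quinn, Yilmaz and Petrov, by years on the bench (higher first): Quinn and Yilmaz (23 years) before Petrov (6 years).
Quinn and Yilmaz both have date of commission Jan 7, 2000, so the next rule applies.
Among Quinn and Yilmaz, by date of first judicial appointment (earlier first): Quinn (18 Sep 2002) before Yilmaz (24 Jun 2003).
Full order: Szabo, Quinn, Yilmaz, Petrov.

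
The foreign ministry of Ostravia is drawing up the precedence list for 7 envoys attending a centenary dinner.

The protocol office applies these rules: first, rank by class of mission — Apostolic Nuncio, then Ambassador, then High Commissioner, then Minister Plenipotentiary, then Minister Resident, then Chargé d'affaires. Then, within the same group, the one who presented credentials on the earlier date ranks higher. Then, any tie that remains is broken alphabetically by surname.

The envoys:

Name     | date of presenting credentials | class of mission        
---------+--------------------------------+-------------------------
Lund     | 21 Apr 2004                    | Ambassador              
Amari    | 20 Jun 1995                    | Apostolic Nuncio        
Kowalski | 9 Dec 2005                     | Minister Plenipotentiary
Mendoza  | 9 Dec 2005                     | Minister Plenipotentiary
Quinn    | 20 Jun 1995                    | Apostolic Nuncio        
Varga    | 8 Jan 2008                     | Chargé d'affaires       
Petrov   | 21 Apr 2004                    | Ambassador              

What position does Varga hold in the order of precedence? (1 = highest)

By class of mission: Amari and Quinn (Apostolic Nuncio); then Lund and Petrov (Ambassador); then Kowalski and Mendoza (Minister Plenipotentiary); then Varga (Chargé d'affaires).
Amari and Quinn both have date of presenting credentials 20 Jun 1995, so the next rule applies.
Among Amari and Quinn, alphabetically by surname: Amari before Quinn.
Lund and Petrov both have date of presenting credentials 21 Apr 2004, so the next rule applies.
Among Lund and Petrov, alphabetically by surname: Lund before Petrov.
Kowalski and Mendoza both have date of presenting credentials 9 Dec 2005, so the next rule applies.
Among Kowalski and Mendoza, alphabetically by surname: Kowalski before Mendoza.
Order: Amari, Quinn, Lund, Petrov, Kowalski, Mendoza, Varga. So position 7.

7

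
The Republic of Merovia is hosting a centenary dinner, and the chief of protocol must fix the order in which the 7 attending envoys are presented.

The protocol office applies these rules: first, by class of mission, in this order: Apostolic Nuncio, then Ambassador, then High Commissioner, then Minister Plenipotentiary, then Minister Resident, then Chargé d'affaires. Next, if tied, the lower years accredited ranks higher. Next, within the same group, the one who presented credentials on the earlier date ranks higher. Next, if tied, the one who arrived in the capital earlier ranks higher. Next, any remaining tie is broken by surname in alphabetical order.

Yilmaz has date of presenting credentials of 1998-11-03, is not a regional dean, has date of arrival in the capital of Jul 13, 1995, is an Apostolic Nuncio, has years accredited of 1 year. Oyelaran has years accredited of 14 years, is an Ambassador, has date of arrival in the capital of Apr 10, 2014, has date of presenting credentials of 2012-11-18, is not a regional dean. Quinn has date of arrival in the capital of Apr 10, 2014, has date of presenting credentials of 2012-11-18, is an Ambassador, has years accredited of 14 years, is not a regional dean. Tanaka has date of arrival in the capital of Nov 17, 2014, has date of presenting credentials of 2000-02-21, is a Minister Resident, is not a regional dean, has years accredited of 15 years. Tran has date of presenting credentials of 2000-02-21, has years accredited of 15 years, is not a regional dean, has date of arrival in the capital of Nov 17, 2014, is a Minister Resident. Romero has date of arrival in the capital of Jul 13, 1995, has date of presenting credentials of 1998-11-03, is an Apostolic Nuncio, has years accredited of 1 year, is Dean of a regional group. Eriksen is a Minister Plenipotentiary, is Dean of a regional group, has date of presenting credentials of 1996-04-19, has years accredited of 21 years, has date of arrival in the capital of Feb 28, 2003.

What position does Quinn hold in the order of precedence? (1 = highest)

By class of mission: Romero and Yilmaz (Apostolic Nuncio); then Oyelaran and Quinn (Ambassador); then Eriksen (Minister Plenipotentiary); then Tanaka and Tran (Minister Resident).
Romero and Yilmaz both have years accredited 1 year, so the next rule applies.
Romero and Yilmaz both have date of presenting credentials 1998-11-03, so the next rule applies.
Romero and Yilmaz both have date of arrival in the capital Jul 13, 1995, so the next rule applies.
Among Romero and Yilmaz, alphabetically by surname: Romero before Yilmaz.
Oyelaran and Quinn both have years accredited 14 years, so the next rule applies.
Oyelaran and Quinn both have date of presenting credentials 2012-11-18, so the next rule applies.
Oyelaran and Quinn both have date of arrival in the capital Apr 10, 2014, so the next rule applies.
Among Oyelaran and Quinn, alphabetically by surname: Oyelaran before Quinn.
Tanaka and Tran both have years accredited 15 years, so the next rule applies.
Tanaka and Tran both have date of presenting credentials 2000-02-21, so the next rule applies.
Tanaka and Tran both have date of arrival in the capital Nov 17, 2014, so the next rule applies.
Among Tanaka and Tran, alphabetically by surname: Tanaka before Tran.
Order: Romero, Yilmaz, Oyelaran, Quinn, Eriksen, Tanaka, Tran. So position 4.

4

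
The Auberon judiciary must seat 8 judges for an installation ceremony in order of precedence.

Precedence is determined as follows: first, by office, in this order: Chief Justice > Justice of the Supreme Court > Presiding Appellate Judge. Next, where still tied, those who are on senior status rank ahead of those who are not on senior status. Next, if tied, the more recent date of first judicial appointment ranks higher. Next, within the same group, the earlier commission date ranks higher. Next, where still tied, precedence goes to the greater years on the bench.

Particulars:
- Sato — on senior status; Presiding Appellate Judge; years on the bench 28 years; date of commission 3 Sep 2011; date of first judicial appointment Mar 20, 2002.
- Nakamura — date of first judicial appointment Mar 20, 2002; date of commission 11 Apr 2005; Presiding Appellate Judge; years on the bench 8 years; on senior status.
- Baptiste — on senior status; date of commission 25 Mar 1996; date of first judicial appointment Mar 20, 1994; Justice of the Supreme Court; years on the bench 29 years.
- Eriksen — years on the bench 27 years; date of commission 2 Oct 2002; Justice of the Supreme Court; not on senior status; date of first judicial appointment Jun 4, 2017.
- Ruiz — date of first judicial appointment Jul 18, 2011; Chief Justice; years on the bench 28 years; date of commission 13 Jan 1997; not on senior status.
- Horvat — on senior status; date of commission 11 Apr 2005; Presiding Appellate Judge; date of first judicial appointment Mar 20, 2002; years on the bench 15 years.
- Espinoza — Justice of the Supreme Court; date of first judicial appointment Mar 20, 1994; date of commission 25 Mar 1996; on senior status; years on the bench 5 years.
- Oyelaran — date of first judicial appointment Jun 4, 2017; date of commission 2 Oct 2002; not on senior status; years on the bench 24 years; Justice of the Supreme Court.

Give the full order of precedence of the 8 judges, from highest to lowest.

By office: Ruiz (Chief Justice); then Baptiste, Espinoza, Eriksen and Oyelaran (Justice of the Supreme Court); then Horvat, Nakamura and Sato (Presiding Appellate Judge).
Among Baptiste, Espinoza, Eriksen and Oyelaran, on senior status before not on senior status: Baptiste and Espinoza (on senior status) before Eriksen and Oyelaran (not on senior status).
Baptiste and Espinoza both have date of first judicial appointment Mar 20, 1994, so the next rule applies.
Baptiste and Espinoza both have date of commission 25 Mar 1996, so the next rule applies.
Among Baptiste and Espinoza, by years on the bench (higher first): Baptiste (29 years) before Espinoza (5 years).
Eriksen and Oyelaran both have date of first judicial appointment Jun 4, 2017, so the next rule applies.
Eriksen and Oyelaran both have date of commission 2 Oct 2002, so the next rule applies.
Among Eriksen and Oyelaran, by years on the bench (higher first): Eriksen (27 years) before Oyelaran (24 years).
Horvat, Nakamura and Sato are each on senior status, so the next rule applies.
Horvat, Nakamura and Sato all have date of first judicial appointment Mar 20, 2002, so the next rule applies.
Among Horvat, Nakamura and Sato, by date of commission (earlier first): Horvat and Nakamura (11 Apr 2005) before Sato (3 Sep 2011).
Among Horvat and Nakamura, by years on the bench (higher first): Horvat (15 years) before Nakamura (8 years).
Full order: Ruiz, Baptiste, Espinoza, Eriksen, Oyelaran, Horvat, Nakamura, Sato.

Ruiz, Baptiste, Espinoza, Eriksen, Oyelaran, Horvat, Nakamura, Sato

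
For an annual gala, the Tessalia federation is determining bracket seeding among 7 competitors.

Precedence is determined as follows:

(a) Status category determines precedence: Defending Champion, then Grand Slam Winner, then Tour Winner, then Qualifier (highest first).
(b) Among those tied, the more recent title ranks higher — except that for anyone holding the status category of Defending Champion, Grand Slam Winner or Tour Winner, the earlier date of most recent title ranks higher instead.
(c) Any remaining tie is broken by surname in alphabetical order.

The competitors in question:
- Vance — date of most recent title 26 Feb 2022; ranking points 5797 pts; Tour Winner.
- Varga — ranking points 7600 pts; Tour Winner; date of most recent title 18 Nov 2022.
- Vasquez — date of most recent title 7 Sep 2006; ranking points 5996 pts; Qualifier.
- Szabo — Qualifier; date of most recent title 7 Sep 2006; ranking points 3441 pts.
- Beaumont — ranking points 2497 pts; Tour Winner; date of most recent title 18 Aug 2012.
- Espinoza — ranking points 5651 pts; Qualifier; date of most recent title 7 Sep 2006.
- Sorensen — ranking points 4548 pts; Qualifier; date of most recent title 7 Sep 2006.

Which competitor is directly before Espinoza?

Varga

By status category: Beaumont, Vance and Varga (Tour Winner); then Espinoza, Sorensen, Szabo and Vasquez (Qualifier).
Among Beaumont, Vance and Varga, by date of most recent title (earlier first) (reversed rule for this group): Beaumont (18 Aug 2012) before Vance (26 Feb 2022) before Varga (18 Nov 2022).
Espinoza, Sorensen, Szabo and Vasquez all have date of most recent title 7 Sep 2006, so the next rule applies.
Among Espinoza, Sorensen, Szabo and Vasquez, alphabetically by surname: Espinoza before Sorensen before Szabo before Vasquez.
Order: Beaumont, Vance, Varga, Espinoza, Sorensen, Szabo, Vasquez.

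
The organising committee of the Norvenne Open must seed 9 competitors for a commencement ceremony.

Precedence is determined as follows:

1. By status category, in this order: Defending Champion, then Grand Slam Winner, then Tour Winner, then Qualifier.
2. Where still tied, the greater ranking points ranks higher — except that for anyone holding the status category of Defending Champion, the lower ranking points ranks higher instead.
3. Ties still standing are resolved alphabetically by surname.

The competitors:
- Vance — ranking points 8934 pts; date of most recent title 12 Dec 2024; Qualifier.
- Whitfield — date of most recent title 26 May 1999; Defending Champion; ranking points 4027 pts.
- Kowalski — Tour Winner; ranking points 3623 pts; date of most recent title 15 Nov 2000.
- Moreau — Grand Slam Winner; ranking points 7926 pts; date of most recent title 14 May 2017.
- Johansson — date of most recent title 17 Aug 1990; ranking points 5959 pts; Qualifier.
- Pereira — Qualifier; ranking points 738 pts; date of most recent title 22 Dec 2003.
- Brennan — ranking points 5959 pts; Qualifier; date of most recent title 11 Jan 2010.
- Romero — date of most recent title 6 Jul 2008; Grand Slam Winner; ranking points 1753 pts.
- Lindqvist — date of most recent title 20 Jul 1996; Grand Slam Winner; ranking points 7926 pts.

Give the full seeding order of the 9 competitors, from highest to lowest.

Whitfield, Lindqvist, Moreau, Romero, Kowalski, Vance, Brennan, Johansson, Pereira

By status category: Whitfield (Defending Champion); then Lindqvist, Moreau and Romero (Grand Slam Winner); then Kowalski (Tour Winner); then Vance, Brennan, Johansson and Pereira (Qualifier).
Among Lindqvist, Moreau and Romero, by ranking points (higher first): Lindqvist and Moreau (7926 pts) before Romero (1753 pts).
Among Lindqvist and Moreau, alphabetically by surname: Lindqvist before Moreau.
Among Vance, Brennan, Johansson and Pereira, by ranking points (higher first): Vance (8934 pts) before Brennan and Johansson (5959 pts) before Pereira (738 pts).
Among Brennan and Johansson, alphabetically by surname: Brennan before Johansson.
Full order: Whitfield, Lindqvist, Moreau, Romero, Kowalski, Vance, Brennan, Johansson, Pereira.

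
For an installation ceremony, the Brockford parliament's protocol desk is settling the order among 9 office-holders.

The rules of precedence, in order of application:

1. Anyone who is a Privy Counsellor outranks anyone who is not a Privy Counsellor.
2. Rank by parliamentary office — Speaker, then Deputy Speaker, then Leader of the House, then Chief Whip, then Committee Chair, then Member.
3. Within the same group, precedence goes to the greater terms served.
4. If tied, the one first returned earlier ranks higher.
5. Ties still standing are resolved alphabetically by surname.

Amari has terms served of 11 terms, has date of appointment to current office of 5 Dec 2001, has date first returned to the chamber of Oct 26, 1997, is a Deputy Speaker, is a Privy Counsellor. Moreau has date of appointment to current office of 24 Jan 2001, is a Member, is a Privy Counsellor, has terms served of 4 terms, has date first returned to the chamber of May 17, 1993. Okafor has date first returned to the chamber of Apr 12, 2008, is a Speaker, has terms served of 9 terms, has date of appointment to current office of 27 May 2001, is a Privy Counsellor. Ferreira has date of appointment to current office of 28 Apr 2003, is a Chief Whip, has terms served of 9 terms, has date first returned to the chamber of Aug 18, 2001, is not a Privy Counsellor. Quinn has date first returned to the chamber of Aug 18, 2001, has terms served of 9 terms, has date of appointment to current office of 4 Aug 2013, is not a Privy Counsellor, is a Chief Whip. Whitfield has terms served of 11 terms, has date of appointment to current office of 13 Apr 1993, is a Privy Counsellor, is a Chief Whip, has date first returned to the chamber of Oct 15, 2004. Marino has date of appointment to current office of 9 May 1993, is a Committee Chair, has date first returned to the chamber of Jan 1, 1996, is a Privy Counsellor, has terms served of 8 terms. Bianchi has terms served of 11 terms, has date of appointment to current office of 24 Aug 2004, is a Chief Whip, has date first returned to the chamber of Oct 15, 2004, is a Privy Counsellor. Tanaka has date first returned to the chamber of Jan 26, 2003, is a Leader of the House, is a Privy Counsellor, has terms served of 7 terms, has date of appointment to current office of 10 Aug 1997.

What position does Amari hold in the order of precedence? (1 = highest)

By the first rule: Okafor, Amari, Tanaka, Bianchi, Whitfield, Marino and Moreau (each a Privy Counsellor); then Ferreira and Quinn (both not a Privy Counsellor).
Among Okafor, Amari, Tanaka, Bianchi, Whitfield, Marino and Moreau, by parliamentary office: Okafor (Speaker) before Amari (Deputy Speaker) before Tanaka (Leader of the House) before Bianchi and Whitfield (Chief Whip) before Marino (Committee Chair) before Moreau (Member).
Bianchi and Whitfield both have terms served 11 terms, so the next rule applies.
Bianchi and Whitfield both have date first returned to the chamber Oct 15, 2004, so the next rule applies.
Among Bianchi and Whitfield, alphabetically by surname: Bianchi before Whitfield.
Ferreira and Quinn are each Chief Whip, so the next rule applies.
Ferreira and Quinn both have terms served 9 terms, so the next rule applies.
Ferreira and Quinn both have date first returned to the chamber Aug 18, 2001, so the next rule applies.
Among Ferreira and Quinn, alphabetically by surname: Ferreira before Quinn.
Order: Okafor, Amari, Tanaka, Bianchi, Whitfield, Marino, Moreau, Ferreira, Quinn. So position 2.

2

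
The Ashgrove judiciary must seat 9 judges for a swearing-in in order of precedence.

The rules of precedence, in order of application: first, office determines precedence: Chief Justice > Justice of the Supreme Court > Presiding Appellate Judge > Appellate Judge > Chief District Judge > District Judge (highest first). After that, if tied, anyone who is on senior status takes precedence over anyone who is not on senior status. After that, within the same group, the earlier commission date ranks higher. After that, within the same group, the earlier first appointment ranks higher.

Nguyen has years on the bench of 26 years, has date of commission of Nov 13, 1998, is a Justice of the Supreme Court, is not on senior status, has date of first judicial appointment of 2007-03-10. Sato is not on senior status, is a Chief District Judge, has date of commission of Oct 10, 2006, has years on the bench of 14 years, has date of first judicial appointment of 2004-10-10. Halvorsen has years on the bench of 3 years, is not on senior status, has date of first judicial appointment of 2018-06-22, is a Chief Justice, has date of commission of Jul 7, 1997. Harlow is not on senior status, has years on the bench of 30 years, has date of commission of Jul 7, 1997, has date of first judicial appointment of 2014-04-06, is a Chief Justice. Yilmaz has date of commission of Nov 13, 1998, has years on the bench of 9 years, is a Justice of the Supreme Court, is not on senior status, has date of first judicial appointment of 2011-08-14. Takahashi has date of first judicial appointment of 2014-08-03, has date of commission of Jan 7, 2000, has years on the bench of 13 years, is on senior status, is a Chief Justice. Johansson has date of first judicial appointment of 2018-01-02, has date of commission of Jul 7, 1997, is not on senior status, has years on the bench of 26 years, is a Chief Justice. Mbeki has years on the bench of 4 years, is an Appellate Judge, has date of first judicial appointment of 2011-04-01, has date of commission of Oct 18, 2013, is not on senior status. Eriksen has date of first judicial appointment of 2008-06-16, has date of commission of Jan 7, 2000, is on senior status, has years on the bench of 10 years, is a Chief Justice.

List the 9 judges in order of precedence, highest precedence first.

Eriksen, Takahashi, Harlow, Johansson, Halvorsen, Nguyen, Yilmaz, Mbeki, Sato

By office: Eriksen, Takahashi, Harlow, Johansson and Halvorsen (Chief Justice); then Nguyen and Yilmaz (Justice of the Supreme Court); then Mbeki (Appellate Judge); then Sato (Chief District Judge).
Among Eriksen, Takahashi, Harlow, Johansson and Halvorsen, on senior status before not on senior status: Eriksen and Takahashi (on senior status) before Harlow, Johansson and Halvorsen (not on senior status).
Eriksen and Takahashi both have date of commission Jan 7, 2000, so the next rule applies.
Among Eriksen and Takahashi, by date of first judicial appointment (earlier first): Eriksen (2008-06-16) before Takahashi (2014-08-03).
Harlow, Johansson and Halvorsen all have date of commission Jul 7, 1997, so the next rule applies.
Among Harlow, Johansson and Halvorsen, by date of first judicial appointment (earlier first): Harlow (2014-04-06) before Johansson (2018-01-02) before Halvorsen (2018-06-22).
Nguyen and Yilmaz are each not on senior status, so the next rule applies.
Nguyen and Yilmaz both have date of commission Nov 13, 1998, so the next rule applies.
Among Nguyen and Yilmaz, by date of first judicial appointment (earlier first): Nguyen (2007-03-10) before Yilmaz (2011-08-14).
Full order: Eriksen, Takahashi, Harlow, Johansson, Halvorsen, Nguyen, Yilmaz, Mbeki, Sato.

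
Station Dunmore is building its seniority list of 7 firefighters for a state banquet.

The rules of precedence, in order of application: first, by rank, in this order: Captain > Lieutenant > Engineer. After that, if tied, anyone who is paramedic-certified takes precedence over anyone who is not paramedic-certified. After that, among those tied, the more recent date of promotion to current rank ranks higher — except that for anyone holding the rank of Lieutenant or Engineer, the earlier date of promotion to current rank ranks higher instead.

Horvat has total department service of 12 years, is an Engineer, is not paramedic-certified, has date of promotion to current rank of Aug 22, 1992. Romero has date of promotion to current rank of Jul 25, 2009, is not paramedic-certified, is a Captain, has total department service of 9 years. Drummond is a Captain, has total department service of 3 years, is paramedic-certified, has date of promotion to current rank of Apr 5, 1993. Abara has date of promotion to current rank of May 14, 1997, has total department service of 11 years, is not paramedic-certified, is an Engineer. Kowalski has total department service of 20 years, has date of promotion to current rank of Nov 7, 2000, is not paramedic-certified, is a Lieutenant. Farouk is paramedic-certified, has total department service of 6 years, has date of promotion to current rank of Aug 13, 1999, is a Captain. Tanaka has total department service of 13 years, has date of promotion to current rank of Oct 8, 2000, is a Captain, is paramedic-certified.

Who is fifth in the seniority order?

Kowalski

By rank: Tanaka, Farouk, Drummond and Romero (Captain); then Kowalski (Lieutenant); then Horvat and Abara (Engineer).
Among Tanaka, Farouk, Drummond and Romero, paramedic-certified before not paramedic-certified: Tanaka, Farouk and Drummond (paramedic-certified) before Romero (not paramedic-certified).
Among Tanaka, Farouk and Drummond, by date of promotion to current rank (later first): Tanaka (Oct 8, 2000) before Farouk (Aug 13, 1999) before Drummond (Apr 5, 1993).
Horvat and Abara are each not paramedic-certified, so the next rule applies.
Among Horvat and Abara, by date of promotion to current rank (earlier first) (reversed rule for this group): Horvat (Aug 22, 1992) before Abara (May 14, 1997).
Order: Tanaka, Farouk, Drummond, Romero, Kowalski, Horvat, Abara.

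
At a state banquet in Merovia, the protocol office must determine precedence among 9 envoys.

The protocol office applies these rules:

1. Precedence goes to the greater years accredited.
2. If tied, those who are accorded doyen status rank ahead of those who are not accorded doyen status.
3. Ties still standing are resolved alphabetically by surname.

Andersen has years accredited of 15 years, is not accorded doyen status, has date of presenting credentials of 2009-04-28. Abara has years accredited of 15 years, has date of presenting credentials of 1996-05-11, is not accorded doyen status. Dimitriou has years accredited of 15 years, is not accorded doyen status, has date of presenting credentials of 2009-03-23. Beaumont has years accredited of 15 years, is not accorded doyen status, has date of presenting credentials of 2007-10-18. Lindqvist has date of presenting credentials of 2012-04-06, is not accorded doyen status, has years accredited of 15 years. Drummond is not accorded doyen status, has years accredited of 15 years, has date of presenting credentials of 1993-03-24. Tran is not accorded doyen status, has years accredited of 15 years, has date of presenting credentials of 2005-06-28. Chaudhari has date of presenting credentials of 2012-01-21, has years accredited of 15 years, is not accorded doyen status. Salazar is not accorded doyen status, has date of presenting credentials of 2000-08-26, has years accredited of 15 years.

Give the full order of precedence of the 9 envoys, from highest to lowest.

By years accredited (higher first): Abara, Andersen, Beaumont, Chaudhari, Dimitriou, Drummond, Lindqvist, Salazar and Tran (each 15 years).
Abara, Andersen, Beaumont, Chaudhari, Dimitriou, Drummond, Lindqvist, Salazar and Tran are each not accorded doyen status, so the next rule applies.
Among Abara, Andersen, Beaumont, Chaudhari, Dimitriou, Drummond, Lindqvist, Salazar and Tran, alphabetically by surname: Abara before Andersen before Beaumont before Chaudhari before Dimitriou before Drummond before Lindqvist before Salazar before Tran.
Full order: Abara, Andersen, Beaumont, Chaudhari, Dimitriou, Drummond, Lindqvist, Salazar, Tran.

Abara, Andersen, Beaumont, Chaudhari, Dimitriou, Drummond, Lindqvist, Salazar, Tran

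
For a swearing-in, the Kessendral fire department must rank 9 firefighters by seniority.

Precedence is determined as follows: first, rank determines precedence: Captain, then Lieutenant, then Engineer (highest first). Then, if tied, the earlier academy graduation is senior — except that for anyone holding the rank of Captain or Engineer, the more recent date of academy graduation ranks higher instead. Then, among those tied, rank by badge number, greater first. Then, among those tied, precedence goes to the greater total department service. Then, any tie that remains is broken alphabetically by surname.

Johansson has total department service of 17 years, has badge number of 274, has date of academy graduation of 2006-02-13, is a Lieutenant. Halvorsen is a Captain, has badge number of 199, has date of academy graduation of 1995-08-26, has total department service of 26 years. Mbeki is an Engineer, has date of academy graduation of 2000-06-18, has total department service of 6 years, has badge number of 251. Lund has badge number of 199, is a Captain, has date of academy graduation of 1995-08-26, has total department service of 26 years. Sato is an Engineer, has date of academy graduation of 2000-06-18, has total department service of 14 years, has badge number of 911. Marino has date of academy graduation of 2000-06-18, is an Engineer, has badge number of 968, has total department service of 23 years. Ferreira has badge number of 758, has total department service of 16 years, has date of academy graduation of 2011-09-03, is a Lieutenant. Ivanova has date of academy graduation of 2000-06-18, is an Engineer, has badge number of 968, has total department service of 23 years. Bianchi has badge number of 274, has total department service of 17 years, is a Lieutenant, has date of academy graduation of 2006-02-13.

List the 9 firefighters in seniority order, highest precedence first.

By rank: Halvorsen and Lund (Captain); then Bianchi, Johansson and Ferreira (Lieutenant); then Ivanova, Marino, Sato and Mbeki (Engineer).
Halvorsen and Lund both have date of academy graduation 1995-08-26, so the next rule applies.
Halvorsen and Lund both have badge number 199, so the next rule applies.
Halvorsen and Lund both have total department service 26 years, so the next rule applies.
Among Halvorsen and Lund, alphabetically by surname: Halvorsen before Lund.
Among Bianchi, Johansson and Ferreira, by date of academy graduation (earlier first): Bianchi and Johansson (2006-02-13) before Ferreira (2011-09-03).
Bianchi and Johansson both have badge number 274, so the next rule applies.
Bianchi and Johansson both have total department service 17 years, so the next rule applies.
Among Bianchi and Johansson, alphabetically by surname: Bianchi before Johansson.
Ivanova, Marino, Sato and Mbeki all have date of academy graduation 2000-06-18, so the next rule applies.
Among Ivanova, Marino, Sato and Mbeki, by badge number (higher first): Ivanova and Marino (968) before Sato (911) before Mbeki (251).
Ivanova and Marino both have total department service 23 years, so the next rule applies.
Among Ivanova and Marino, alphabetically by surname: Ivanova before Marino.
Full order: Halvorsen, Lund, Bianchi, Johansson, Ferreira, Ivanova, Marino, Sato, Mbeki.

Halvorsen, Lund, Bianchi, Johansson, Ferreira, Ivanova, Marino, Sato, Mbeki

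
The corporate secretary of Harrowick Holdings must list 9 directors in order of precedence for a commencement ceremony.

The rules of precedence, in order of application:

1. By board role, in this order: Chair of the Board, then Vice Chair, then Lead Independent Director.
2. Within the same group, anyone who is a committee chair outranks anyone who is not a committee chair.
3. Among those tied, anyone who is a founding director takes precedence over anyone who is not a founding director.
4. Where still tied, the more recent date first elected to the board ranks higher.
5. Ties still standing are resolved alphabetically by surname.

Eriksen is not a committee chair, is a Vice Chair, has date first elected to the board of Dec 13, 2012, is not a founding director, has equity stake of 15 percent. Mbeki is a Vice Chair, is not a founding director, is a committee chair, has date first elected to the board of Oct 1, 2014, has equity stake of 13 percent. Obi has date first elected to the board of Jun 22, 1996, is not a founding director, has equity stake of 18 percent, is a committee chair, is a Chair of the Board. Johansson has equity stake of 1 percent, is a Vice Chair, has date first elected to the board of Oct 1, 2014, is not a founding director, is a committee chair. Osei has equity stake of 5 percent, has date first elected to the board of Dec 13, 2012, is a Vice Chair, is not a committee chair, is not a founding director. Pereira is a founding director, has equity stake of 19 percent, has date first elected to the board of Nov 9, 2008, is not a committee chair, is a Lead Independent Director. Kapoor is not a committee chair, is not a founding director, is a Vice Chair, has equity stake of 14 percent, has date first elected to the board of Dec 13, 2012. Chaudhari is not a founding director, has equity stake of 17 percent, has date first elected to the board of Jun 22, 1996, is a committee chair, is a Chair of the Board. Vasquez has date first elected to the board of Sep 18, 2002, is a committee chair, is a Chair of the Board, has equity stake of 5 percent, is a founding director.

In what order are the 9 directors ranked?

By board role: Vasquez, Chaudhari and Obi (Chair of the Board); then Johansson, Mbeki, Eriksen, Kapoor and Osei (Vice Chair); then Pereira (Lead Independent Director).
Vasquez, Chaudhari and Obi are each a committee chair, so the next rule applies.
Among Vasquez, Chaudhari and Obi, a founding director before not a founding director: Vasquez (a founding director) before Chaudhari and Obi (not a founding director).
Chaudhari and Obi both have date first elected to the board Jun 22, 1996, so the next rule applies.
Among Chaudhari and Obi, alphabetically by surname: Chaudhari before Obi.
Among Johansson, Mbeki, Eriksen, Kapoor and Osei, a committee chair before not a committee chair: Johansson and Mbeki (a committee chair) before Eriksen, Kapoor and Osei (not a committee chair).
Johansson and Mbeki are each not a founding director, so the next rule applies.
Johansson and Mbeki both have date first elected to the board Oct 1, 2014, so the next rule applies.
Among Johansson and Mbeki, alphabetically by surname: Johansson before Mbeki.
Eriksen, Kapoor and Osei are each not a founding director, so the next rule applies.
Eriksen, Kapoor and Osei all have date first elected to the board Dec 13, 2012, so the next rule applies.
Among Eriksen, Kapoor and Osei, alphabetically by surname: Eriksen before Kapoor before Osei.
Full order: Vasquez, Chaudhari, Obi, Johansson, Mbeki, Eriksen, Kapoor, Osei, Pereira.

Vasquez, Chaudhari, Obi, Johansson, Mbeki, Eriksen, Kapoor, Osei, Pereira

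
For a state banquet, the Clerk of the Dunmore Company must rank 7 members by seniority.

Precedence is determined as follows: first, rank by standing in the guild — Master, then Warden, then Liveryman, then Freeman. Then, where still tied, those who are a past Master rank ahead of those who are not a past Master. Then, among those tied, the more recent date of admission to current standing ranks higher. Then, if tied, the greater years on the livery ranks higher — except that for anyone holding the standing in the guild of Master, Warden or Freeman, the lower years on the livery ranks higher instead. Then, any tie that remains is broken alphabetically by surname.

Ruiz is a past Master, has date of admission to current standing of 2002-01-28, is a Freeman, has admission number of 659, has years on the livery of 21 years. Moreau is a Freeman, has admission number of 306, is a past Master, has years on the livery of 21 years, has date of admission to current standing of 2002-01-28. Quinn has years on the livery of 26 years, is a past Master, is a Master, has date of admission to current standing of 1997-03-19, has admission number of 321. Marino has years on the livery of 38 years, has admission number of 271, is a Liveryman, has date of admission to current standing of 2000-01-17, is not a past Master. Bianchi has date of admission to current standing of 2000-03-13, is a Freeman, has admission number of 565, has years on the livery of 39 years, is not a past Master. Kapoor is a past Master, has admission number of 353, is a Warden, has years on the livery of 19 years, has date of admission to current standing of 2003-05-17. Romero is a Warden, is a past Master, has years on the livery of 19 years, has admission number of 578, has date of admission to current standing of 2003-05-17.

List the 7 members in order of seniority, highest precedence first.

Quinn, Kapoor, Romero, Marino, Moreau, Ruiz, Bianchi

By standing in the guild: Quinn (Master); then Kapoor and Romero (Warden); then Marino (Liveryman); then Moreau, Ruiz and Bianchi (Freeman).
Kapoor and Romero are each a past Master, so the next rule applies.
Kapoor and Romero both have date of admission to current standing 2003-05-17, so the next rule applies.
Kapoor and Romero both have years on the livery 19 years, so the next rule applies.
Among Kapoor and Romero, alphabetically by surname: Kapoor before Romero.
Among Moreau, Ruiz and Bianchi, a past Master before not a past Master: Moreau and Ruiz (a past Master) before Bianchi (not a past Master).
Moreau and Ruiz both have date of admission to current standing 2002-01-28, so the next rule applies.
Moreau and Ruiz both have years on the livery 21 years, so the next rule applies.
Among Moreau and Ruiz, alphabetically by surname: Moreau before Ruiz.
Full order: Quinn, Kapoor, Romero, Marino, Moreau, Ruiz, Bianchi.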